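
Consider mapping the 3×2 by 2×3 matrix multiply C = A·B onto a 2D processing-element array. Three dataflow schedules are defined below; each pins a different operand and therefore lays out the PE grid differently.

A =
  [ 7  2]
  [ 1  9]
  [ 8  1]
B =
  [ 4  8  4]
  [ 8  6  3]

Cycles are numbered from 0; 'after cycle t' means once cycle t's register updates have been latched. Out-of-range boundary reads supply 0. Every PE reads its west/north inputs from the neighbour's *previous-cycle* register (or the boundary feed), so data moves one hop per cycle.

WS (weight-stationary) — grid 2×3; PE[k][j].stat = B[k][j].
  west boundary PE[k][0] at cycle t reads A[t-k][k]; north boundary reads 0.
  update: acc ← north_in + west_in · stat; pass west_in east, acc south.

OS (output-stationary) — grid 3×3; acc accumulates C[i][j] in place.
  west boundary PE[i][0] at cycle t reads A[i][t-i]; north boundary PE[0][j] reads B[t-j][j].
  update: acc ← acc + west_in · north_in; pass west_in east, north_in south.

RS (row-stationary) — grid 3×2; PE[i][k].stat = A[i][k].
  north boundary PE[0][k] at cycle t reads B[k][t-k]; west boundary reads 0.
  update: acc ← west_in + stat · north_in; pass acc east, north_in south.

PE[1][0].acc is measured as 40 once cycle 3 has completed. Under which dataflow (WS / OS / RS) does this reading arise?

Under WS (2×3), PE[1][0]:
  [0] (1,0) acc=0 (h:0 v:0)
  [1] (1,0) acc=44 (h:2 v:44)
  [2] (1,0) acc=76 (h:9 v:76)
  [3] (1,0) acc=40 (h:1 v:40)
Under OS (3×3), PE[1][0]:
  [0] (1,0) acc=0 (h:0 v:0)
  [1] (1,0) acc=4 (h:1 v:4)
  [2] (1,0) acc=76 (h:9 v:8)
  [3] (1,0) acc=76 (h:0 v:0)
Under RS (3×2), PE[1][0]:
  [0] (1,0) acc=0 (h:0 v:0)
  [1] (1,0) acc=4 (h:4 v:4)
  [2] (1,0) acc=8 (h:8 v:8)
  [3] (1,0) acc=4 (h:4 v:4)

dataflow = WS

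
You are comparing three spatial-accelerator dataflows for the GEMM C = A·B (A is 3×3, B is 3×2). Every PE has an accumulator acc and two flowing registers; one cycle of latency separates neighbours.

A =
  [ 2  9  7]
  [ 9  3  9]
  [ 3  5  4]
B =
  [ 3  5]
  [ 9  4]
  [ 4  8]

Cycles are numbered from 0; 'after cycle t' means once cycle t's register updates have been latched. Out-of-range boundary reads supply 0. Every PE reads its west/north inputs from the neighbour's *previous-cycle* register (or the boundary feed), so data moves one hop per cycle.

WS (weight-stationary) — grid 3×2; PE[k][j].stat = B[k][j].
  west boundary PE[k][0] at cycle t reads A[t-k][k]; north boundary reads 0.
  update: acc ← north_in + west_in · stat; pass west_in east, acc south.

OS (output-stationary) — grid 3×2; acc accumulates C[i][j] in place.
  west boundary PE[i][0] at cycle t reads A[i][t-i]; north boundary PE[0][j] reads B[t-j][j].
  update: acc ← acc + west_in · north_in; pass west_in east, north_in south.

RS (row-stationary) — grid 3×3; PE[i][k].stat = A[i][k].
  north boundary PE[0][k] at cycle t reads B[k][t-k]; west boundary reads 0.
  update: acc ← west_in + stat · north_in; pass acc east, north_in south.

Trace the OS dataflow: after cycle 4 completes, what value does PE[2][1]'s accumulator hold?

OS on a 3×2 grid — tracing PE[2][1] and its feeders:
  0: (1,1).acc=0  regs=<0,0>
  0: (2,0).acc=0  regs=<0,0>
  0: (2,1).acc=0  regs=<0,0>
  1: (1,1).acc=0  regs=<0,0>
  1: (2,0).acc=0  regs=<0,0>
  1: (2,1).acc=0  regs=<0,0>
  2: (1,1).acc=45  regs=<9,5>
  2: (2,0).acc=9  regs=<3,3>
  2: (2,1).acc=0  regs=<0,0>
  3: (1,1).acc=57  regs=<3,4>
  3: (2,0).acc=54  regs=<5,9>
  3: (2,1).acc=15  regs=<3,5>
  4: (1,1).acc=129  regs=<9,8>
  4: (2,0).acc=70  regs=<4,4>
  4: (2,1).acc=35  regs=<5,4>

PE[2][1].acc = 35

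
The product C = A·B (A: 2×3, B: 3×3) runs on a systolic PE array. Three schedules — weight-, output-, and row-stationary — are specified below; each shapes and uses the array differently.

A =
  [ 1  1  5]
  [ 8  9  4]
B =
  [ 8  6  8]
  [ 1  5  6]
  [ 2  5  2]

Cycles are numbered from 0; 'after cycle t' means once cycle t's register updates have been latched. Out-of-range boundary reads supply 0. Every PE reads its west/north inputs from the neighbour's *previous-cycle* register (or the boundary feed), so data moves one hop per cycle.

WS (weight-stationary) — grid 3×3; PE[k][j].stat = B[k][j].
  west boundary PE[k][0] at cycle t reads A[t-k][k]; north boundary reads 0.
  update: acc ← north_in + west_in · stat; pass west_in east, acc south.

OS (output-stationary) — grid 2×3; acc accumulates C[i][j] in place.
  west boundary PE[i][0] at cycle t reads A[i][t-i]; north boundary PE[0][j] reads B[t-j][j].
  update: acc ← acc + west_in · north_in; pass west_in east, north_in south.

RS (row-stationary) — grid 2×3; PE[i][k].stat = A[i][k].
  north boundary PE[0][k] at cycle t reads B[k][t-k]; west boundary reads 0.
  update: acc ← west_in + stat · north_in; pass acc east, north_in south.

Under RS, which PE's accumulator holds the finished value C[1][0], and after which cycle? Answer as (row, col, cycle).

(row, col, cycle) = (1, 2, 3)

Under RS, C[1][0] lands at PE[1][2]:
  step 0 · PE1,2: acc=0; fwd→0 fwd↓0
  step 1 · PE1,2: acc=0; fwd→0 fwd↓0
  step 2 · PE1,2: acc=0; fwd→0 fwd↓0
  step 3 · PE1,2: acc=81; fwd→81 fwd↓2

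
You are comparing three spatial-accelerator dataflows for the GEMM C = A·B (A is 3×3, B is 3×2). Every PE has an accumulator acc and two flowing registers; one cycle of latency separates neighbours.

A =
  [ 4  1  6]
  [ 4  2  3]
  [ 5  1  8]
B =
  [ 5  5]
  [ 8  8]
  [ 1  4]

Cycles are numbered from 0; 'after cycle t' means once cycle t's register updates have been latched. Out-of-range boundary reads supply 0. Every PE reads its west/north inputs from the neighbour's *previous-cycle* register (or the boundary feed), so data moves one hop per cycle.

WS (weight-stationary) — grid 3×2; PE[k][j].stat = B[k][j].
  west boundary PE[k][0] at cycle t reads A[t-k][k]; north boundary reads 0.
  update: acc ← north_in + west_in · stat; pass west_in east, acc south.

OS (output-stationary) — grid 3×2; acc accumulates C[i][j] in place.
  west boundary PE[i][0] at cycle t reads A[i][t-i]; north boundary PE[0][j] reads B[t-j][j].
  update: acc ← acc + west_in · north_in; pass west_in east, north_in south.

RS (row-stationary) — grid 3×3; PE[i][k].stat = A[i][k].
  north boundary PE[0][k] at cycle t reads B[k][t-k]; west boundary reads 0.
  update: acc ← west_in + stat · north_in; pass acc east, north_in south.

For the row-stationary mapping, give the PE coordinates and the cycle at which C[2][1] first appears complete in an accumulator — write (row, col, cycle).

(row, col, cycle) = (2, 2, 5)

Under RS, C[2][1] lands at PE[2][2]:
  cycle 0: PE[2][2] → acc 0, east 0, south 0
  cycle 1: PE[2][2] → acc 0, east 0, south 0
  cycle 2: PE[2][2] → acc 0, east 0, south 0
  cycle 3: PE[2][2] → acc 0, east 0, south 0
  cycle 4: PE[2][2] → acc 41, east 41, south 1
  cycle 5: PE[2][2] → acc 65, east 65, south 4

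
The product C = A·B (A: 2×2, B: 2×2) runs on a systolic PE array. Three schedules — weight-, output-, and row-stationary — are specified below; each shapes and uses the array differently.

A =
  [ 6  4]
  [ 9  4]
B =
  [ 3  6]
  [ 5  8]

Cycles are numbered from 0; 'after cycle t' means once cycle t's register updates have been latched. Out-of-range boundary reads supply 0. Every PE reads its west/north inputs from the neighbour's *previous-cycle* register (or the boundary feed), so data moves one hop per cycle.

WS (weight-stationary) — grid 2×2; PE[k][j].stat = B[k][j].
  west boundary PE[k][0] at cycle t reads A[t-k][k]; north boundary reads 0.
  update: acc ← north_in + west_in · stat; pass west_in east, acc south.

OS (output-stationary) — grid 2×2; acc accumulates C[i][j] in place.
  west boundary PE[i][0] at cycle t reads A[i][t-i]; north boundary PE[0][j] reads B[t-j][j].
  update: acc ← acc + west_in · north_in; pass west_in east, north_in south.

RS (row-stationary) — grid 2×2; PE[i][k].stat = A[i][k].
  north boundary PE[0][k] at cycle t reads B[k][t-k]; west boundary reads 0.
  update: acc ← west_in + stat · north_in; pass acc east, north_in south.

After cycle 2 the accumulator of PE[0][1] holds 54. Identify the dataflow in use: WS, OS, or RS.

dataflow = WS

WS [2×2] PE[0][1] across cycles:
  after 0 — PE[0][1] acc=0, pass-E 0, pass-S 0
  after 1 — PE[0][1] acc=36, pass-E 6, pass-S 36
  after 2 — PE[0][1] acc=54, pass-E 9, pass-S 54
OS [2×2] PE[0][1] across cycles:
  after 0 — PE[0][1] acc=0, pass-E 0, pass-S 0
  after 1 — PE[0][1] acc=36, pass-E 6, pass-S 6
  after 2 — PE[0][1] acc=68, pass-E 4, pass-S 8
RS [2×2] PE[0][1] across cycles:
  after 0 — PE[0][1] acc=0, pass-E 0, pass-S 0
  after 1 — PE[0][1] acc=38, pass-E 38, pass-S 5
  after 2 — PE[0][1] acc=68, pass-E 68, pass-S 8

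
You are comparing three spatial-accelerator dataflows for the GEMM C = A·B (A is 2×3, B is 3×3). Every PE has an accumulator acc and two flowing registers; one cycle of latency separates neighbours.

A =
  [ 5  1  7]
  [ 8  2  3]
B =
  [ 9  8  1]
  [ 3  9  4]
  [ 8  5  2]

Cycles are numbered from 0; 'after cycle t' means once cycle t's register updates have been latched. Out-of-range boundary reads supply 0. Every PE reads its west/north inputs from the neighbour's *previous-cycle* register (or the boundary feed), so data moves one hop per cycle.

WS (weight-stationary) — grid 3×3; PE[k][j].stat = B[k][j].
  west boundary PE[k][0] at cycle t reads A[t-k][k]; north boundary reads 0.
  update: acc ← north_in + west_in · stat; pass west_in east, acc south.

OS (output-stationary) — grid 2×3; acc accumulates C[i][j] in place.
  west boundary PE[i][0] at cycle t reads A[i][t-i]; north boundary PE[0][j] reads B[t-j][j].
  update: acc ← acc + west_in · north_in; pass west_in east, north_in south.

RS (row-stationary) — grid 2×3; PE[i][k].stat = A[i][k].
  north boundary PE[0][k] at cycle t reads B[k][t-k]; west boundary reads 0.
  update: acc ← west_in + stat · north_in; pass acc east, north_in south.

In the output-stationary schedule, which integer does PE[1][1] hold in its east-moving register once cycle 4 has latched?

register = 3

OS on a 2×3 grid — tracing PE[1][1] and its feeders:
  cycle 0: PE[0][1] → acc 0, east 0, south 0
  cycle 0: PE[1][0] → acc 0, east 0, south 0
  cycle 0: PE[1][1] → acc 0, east 0, south 0
  cycle 1: PE[0][1] → acc 40, east 5, south 8
  cycle 1: PE[1][0] → acc 72, east 8, south 9
  cycle 1: PE[1][1] → acc 0, east 0, south 0
  cycle 2: PE[0][1] → acc 49, east 1, south 9
  cycle 2: PE[1][0] → acc 78, east 2, south 3
  cycle 2: PE[1][1] → acc 64, east 8, south 8
  cycle 3: PE[0][1] → acc 84, east 7, south 5
  cycle 3: PE[1][0] → acc 102, east 3, south 8
  cycle 3: PE[1][1] → acc 82, east 2, south 9
  cycle 4: PE[0][1] → acc 84, east 0, south 0
  cycle 4: PE[1][0] → acc 102, east 0, south 0
  cycle 4: PE[1][1] → acc 97, east 3, south 5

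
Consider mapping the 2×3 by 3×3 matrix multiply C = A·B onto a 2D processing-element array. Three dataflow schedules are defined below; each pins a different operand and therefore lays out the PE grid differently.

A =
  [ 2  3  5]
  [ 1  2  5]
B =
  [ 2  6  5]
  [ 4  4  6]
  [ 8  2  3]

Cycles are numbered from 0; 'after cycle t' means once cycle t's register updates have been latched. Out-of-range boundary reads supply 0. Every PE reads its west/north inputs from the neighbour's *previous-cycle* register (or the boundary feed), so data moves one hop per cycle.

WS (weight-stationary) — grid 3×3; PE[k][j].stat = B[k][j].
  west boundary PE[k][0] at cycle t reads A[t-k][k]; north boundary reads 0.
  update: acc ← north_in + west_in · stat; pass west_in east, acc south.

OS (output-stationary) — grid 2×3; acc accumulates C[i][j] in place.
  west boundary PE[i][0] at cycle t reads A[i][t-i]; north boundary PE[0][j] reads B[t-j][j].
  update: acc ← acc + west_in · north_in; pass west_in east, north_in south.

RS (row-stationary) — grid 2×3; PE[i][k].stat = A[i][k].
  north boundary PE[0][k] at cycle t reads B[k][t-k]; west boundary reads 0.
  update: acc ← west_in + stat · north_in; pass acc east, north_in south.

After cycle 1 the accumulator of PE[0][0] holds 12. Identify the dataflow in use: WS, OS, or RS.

dataflow = RS

WS [3×3] PE[0][0] across cycles:
  after 0 — PE[0][0] acc=4, pass-E 2, pass-S 4
  after 1 — PE[0][0] acc=2, pass-E 1, pass-S 2
OS [2×3] PE[0][0] across cycles:
  after 0 — PE[0][0] acc=4, pass-E 2, pass-S 2
  after 1 — PE[0][0] acc=16, pass-E 3, pass-S 4
RS [2×3] PE[0][0] across cycles:
  after 0 — PE[0][0] acc=4, pass-E 4, pass-S 2
  after 1 — PE[0][0] acc=12, pass-E 12, pass-S 6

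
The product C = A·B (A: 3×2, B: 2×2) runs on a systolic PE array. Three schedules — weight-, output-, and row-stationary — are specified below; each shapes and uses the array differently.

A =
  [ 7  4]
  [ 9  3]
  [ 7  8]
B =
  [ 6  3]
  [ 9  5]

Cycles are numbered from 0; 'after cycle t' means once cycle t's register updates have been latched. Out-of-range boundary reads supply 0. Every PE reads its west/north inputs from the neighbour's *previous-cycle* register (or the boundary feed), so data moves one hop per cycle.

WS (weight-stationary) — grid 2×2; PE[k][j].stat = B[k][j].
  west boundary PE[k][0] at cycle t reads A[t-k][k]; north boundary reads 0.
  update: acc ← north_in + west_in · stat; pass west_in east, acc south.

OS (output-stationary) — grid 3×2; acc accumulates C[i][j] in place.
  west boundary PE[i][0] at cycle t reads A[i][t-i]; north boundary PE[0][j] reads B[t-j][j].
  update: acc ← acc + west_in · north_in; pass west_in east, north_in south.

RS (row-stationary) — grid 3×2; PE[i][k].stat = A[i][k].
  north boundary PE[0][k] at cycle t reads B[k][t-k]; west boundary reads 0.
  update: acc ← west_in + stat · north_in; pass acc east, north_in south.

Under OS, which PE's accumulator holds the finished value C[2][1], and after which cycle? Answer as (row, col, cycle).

(row, col, cycle) = (2, 1, 4)

OS — PE[2][1] is where C[2][1] collects:
  cycle 0: PE[2][1] → acc 0, east 0, south 0
  cycle 1: PE[2][1] → acc 0, east 0, south 0
  cycle 2: PE[2][1] → acc 0, east 0, south 0
  cycle 3: PE[2][1] → acc 21, east 7, south 3
  cycle 4: PE[2][1] → acc 61, east 8, south 5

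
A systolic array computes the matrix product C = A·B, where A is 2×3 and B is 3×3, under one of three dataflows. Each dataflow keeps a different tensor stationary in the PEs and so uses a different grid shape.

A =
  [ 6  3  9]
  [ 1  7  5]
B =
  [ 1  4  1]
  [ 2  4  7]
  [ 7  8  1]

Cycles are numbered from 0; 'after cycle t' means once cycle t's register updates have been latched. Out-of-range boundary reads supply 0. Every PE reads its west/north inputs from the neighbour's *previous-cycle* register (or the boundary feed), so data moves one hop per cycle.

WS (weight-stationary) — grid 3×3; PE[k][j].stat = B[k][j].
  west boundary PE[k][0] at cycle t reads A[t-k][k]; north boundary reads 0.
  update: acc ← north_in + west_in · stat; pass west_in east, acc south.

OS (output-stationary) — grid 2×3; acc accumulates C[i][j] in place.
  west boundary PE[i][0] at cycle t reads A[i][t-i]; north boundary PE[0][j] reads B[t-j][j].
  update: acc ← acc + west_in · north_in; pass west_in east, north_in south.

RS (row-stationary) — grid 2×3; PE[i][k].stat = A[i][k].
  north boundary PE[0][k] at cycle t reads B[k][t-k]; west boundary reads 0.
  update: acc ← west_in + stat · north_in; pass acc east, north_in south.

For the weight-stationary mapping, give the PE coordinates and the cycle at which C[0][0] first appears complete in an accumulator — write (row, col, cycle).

WS: C[0][0] accumulates in PE[2][0]:
  [0] (2,0) acc=0 (h:0 v:0)
  [1] (2,0) acc=0 (h:0 v:0)
  [2] (2,0) acc=75 (h:9 v:75)

(row, col, cycle) = (2, 0, 2)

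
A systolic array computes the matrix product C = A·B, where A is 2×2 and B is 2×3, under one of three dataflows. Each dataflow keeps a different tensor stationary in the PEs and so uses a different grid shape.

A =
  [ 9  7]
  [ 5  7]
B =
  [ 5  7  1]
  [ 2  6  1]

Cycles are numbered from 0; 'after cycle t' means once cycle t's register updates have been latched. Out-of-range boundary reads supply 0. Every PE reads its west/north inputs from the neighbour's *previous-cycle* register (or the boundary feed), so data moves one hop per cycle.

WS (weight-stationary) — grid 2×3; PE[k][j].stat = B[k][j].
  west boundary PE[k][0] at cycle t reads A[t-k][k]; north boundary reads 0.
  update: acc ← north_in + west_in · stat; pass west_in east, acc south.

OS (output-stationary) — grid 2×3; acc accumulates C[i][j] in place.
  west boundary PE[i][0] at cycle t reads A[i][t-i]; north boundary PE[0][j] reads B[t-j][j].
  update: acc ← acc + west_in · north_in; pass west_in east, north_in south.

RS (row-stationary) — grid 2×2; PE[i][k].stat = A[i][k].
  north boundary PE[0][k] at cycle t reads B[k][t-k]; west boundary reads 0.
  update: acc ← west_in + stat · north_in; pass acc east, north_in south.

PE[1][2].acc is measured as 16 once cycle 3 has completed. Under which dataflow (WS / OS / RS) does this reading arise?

dataflow = WS

Under WS (2×3), PE[1][2]:
  cycle 0: PE[1][2] → acc 0, east 0, south 0
  cycle 1: PE[1][2] → acc 0, east 0, south 0
  cycle 2: PE[1][2] → acc 0, east 0, south 0
  cycle 3: PE[1][2] → acc 16, east 7, south 16
Under OS (2×3), PE[1][2]:
  cycle 0: PE[1][2] → acc 0, east 0, south 0
  cycle 1: PE[1][2] → acc 0, east 0, south 0
  cycle 2: PE[1][2] → acc 0, east 0, south 0
  cycle 3: PE[1][2] → acc 5, east 5, south 1
— RS: 2×2 array has no PE[1][2].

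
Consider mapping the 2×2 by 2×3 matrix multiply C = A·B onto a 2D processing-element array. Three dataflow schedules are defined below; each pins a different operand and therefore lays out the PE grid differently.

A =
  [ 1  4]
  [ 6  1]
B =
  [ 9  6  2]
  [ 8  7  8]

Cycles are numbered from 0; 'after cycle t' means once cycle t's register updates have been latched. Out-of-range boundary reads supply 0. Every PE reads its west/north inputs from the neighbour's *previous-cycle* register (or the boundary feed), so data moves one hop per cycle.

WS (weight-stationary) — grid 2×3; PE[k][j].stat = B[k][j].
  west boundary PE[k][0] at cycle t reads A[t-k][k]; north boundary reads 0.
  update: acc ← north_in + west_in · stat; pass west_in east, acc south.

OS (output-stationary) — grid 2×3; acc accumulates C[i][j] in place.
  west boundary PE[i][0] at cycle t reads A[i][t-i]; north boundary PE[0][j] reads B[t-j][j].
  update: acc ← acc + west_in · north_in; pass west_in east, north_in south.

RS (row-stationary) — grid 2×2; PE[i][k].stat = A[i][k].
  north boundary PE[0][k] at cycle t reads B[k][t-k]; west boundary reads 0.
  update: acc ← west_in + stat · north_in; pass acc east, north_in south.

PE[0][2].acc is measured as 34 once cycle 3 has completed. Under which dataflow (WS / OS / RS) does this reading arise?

dataflow = OS

Under WS (2×3), PE[0][2]:
  c0 r0c2: 0 / 0 / 0
  c1 r0c2: 0 / 0 / 0
  c2 r0c2: 2 / 1 / 2
  c3 r0c2: 12 / 6 / 12
Under OS (2×3), PE[0][2]:
  c0 r0c2: 0 / 0 / 0
  c1 r0c2: 0 / 0 / 0
  c2 r0c2: 2 / 1 / 2
  c3 r0c2: 34 / 4 / 8
RS: PE[0][2] is outside its 2×2 grid.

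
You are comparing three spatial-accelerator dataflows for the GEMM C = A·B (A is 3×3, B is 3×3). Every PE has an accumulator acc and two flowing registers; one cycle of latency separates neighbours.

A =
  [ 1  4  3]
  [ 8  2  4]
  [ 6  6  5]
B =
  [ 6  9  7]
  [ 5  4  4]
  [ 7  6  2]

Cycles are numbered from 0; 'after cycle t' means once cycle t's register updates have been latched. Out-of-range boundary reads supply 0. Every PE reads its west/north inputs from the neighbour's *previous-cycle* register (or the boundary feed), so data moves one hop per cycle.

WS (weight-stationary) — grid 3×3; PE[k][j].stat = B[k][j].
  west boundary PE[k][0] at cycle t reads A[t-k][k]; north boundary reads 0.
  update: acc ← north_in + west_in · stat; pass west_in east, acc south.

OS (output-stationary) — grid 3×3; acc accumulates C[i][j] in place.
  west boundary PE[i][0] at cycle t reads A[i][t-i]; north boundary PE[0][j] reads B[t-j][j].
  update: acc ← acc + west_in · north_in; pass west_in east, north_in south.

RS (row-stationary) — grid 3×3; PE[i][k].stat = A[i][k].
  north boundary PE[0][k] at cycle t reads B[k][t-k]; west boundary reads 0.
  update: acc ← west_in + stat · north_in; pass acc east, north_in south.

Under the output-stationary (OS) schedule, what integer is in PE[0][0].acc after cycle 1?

PE[0][0].acc = 26

Tracing OS — 3×3 array, target PE[0][0]:
  c0 r0c0: 6 / 1 / 6
  c1 r0c0: 26 / 4 / 5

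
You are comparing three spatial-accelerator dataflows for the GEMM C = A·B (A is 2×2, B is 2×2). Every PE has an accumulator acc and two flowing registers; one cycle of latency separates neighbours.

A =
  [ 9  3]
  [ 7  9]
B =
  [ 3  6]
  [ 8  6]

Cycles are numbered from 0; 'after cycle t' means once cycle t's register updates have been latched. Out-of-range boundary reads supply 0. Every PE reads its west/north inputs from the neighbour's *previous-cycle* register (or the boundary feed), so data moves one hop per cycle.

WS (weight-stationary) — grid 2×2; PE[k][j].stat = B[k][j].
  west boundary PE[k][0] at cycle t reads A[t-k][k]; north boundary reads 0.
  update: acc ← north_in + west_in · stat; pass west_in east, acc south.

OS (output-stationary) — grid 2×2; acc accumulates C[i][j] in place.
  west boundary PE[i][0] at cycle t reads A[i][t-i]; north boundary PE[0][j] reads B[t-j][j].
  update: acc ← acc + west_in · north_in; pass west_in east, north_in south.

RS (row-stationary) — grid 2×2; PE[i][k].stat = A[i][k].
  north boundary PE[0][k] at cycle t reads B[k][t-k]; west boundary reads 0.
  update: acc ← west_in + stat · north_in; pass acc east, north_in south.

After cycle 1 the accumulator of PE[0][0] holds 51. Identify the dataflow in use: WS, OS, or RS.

dataflow = OS

Under WS (2×2), PE[0][0]:
  step 0 · PE0,0: acc=27; fwd→9 fwd↓27
  step 1 · PE0,0: acc=21; fwd→7 fwd↓21
Under OS (2×2), PE[0][0]:
  step 0 · PE0,0: acc=27; fwd→9 fwd↓3
  step 1 · PE0,0: acc=51; fwd→3 fwd↓8
Under RS (2×2), PE[0][0]:
  step 0 · PE0,0: acc=27; fwd→27 fwd↓3
  step 1 · PE0,0: acc=54; fwd→54 fwd↓6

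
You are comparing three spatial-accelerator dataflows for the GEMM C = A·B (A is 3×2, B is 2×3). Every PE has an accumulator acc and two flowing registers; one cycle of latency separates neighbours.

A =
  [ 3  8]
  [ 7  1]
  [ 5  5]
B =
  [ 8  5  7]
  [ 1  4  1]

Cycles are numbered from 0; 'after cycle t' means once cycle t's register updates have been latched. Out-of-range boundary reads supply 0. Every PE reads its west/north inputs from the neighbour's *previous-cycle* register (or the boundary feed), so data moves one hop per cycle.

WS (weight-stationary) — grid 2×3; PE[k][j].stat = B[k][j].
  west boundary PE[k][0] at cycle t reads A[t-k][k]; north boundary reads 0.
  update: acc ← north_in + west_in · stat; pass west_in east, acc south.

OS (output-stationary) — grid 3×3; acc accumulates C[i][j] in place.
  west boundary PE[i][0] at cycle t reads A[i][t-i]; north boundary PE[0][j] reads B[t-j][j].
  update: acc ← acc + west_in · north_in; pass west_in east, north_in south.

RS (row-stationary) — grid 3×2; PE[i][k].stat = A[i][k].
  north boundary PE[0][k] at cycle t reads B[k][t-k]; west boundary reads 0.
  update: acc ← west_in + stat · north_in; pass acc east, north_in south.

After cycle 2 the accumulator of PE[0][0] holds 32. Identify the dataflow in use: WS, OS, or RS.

WS (2×3 grid), PE[0][0]:
  [0] (0,0) acc=24 (h:3 v:24)
  [1] (0,0) acc=56 (h:7 v:56)
  [2] (0,0) acc=40 (h:5 v:40)
OS (3×3 grid), PE[0][0]:
  [0] (0,0) acc=24 (h:3 v:8)
  [1] (0,0) acc=32 (h:8 v:1)
  [2] (0,0) acc=32 (h:0 v:0)
RS (3×2 grid), PE[0][0]:
  [0] (0,0) acc=24 (h:24 v:8)
  [1] (0,0) acc=15 (h:15 v:5)
  [2] (0,0) acc=21 (h:21 v:7)

dataflow = OS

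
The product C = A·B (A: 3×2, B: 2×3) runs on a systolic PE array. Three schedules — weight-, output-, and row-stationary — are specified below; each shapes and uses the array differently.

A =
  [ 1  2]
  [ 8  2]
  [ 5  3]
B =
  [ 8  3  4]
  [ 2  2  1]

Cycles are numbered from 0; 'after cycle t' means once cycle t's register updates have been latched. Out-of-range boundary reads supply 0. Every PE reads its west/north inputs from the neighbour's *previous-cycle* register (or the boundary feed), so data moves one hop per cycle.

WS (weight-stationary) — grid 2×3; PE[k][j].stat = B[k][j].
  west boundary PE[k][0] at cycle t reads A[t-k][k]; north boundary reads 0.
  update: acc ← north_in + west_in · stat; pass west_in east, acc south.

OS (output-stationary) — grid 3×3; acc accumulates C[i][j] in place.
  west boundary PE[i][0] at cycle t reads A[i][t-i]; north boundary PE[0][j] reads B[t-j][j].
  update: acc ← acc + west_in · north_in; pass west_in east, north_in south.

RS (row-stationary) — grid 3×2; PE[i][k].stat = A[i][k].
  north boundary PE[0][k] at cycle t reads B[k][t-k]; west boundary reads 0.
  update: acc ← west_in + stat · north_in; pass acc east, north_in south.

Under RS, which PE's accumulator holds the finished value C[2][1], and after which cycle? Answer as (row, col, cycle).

RS — PE[2][1] is where C[2][1] collects:
  c0 r2c1: 0 / 0 / 0
  c1 r2c1: 0 / 0 / 0
  c2 r2c1: 0 / 0 / 0
  c3 r2c1: 46 / 46 / 2
  c4 r2c1: 21 / 21 / 2

(row, col, cycle) = (2, 1, 4)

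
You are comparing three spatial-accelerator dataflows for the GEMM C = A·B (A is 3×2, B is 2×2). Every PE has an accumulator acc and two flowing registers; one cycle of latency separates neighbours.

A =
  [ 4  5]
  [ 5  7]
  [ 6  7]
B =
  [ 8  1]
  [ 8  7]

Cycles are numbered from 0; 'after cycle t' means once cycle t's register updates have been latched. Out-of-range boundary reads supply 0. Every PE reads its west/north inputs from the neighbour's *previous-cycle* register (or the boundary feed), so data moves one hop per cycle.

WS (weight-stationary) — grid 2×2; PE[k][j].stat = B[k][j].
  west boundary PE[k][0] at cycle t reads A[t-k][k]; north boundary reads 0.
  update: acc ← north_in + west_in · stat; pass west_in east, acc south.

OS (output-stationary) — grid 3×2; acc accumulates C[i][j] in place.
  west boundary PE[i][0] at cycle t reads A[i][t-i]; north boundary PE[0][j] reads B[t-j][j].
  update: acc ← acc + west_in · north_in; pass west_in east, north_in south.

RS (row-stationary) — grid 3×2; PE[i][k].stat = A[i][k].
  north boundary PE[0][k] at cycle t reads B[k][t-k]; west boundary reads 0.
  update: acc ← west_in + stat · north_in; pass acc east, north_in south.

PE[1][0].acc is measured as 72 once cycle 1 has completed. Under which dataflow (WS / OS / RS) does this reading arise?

WS [2×2] PE[1][0] across cycles:
  0: (1,0).acc=0  regs=<0,0>
  1: (1,0).acc=72  regs=<5,72>
OS [3×2] PE[1][0] across cycles:
  0: (1,0).acc=0  regs=<0,0>
  1: (1,0).acc=40  regs=<5,8>
RS [3×2] PE[1][0] across cycles:
  0: (1,0).acc=0  regs=<0,0>
  1: (1,0).acc=40  regs=<40,8>

dataflow = WS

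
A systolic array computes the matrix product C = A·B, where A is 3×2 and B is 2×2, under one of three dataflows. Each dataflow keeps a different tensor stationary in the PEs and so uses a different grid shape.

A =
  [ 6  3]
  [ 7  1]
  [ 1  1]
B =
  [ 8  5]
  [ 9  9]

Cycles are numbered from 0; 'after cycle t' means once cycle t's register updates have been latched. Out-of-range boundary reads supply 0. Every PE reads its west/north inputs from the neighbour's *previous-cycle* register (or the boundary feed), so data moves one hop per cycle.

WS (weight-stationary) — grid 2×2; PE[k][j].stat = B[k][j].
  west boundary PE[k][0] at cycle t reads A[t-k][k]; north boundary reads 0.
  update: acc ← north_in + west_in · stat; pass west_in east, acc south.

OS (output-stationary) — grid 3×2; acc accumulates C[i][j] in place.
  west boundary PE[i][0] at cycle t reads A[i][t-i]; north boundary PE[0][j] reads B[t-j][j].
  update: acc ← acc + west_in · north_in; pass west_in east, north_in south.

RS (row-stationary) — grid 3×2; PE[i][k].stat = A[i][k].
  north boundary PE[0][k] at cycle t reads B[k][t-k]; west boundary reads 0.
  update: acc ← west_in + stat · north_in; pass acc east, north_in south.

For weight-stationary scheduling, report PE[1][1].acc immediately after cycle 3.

PE[1][1].acc = 44

Tracing WS — 2×2 array, target PE[1][1]:
  step 0 · PE0,1: acc=0; fwd→0 fwd↓0
  step 0 · PE1,0: acc=0; fwd→0 fwd↓0
  step 0 · PE1,1: acc=0; fwd→0 fwd↓0
  step 1 · PE0,1: acc=30; fwd→6 fwd↓30
  step 1 · PE1,0: acc=75; fwd→3 fwd↓75
  step 1 · PE1,1: acc=0; fwd→0 fwd↓0
  step 2 · PE0,1: acc=35; fwd→7 fwd↓35
  step 2 · PE1,0: acc=65; fwd→1 fwd↓65
  step 2 · PE1,1: acc=57; fwd→3 fwd↓57
  step 3 · PE0,1: acc=5; fwd→1 fwd↓5
  step 3 · PE1,0: acc=17; fwd→1 fwd↓17
  step 3 · PE1,1: acc=44; fwd→1 fwd↓44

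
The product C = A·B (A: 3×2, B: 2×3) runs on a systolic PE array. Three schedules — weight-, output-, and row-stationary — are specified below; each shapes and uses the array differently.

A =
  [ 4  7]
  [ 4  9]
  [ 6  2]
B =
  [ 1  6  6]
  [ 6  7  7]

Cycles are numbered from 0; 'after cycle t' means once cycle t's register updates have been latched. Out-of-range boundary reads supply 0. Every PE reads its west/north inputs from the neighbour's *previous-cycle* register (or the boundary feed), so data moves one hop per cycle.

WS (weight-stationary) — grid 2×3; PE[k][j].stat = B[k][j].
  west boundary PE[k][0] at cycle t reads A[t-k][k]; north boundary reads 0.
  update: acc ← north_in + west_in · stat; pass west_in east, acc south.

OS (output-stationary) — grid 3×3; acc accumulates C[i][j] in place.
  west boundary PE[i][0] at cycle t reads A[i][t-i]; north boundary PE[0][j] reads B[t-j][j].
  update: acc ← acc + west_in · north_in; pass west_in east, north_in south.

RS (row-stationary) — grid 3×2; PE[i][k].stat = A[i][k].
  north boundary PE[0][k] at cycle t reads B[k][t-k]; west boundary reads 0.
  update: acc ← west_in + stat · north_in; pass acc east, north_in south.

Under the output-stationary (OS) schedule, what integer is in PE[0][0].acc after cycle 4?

PE[0][0].acc = 46

Tracing OS — 3×3 array, target PE[0][0]:
  t=0 PE[0][0]: acc=4 h=4 v=1
  t=1 PE[0][0]: acc=46 h=7 v=6
  t=2 PE[0][0]: acc=46 h=0 v=0
  t=3 PE[0][0]: acc=46 h=0 v=0
  t=4 PE[0][0]: acc=46 h=0 v=0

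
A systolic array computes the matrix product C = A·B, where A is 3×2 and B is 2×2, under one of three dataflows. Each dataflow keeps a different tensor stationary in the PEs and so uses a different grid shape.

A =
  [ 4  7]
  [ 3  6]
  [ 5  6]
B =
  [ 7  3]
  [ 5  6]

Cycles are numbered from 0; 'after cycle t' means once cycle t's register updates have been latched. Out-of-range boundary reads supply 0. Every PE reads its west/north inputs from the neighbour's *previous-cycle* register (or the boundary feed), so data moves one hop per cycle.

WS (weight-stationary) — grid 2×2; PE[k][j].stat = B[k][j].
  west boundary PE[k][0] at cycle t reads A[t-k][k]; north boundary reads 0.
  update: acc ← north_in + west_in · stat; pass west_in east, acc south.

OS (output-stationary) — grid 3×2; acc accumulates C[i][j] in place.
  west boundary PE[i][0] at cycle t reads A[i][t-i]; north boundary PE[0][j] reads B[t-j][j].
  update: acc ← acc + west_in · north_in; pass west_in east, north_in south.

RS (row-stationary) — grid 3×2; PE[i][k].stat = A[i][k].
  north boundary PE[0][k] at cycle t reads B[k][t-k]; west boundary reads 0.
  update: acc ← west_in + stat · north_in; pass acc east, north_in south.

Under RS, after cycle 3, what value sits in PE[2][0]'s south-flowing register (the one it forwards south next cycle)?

RS on a 3×2 grid — tracing PE[2][0] and its feeders:
  cycle 0: PE[1][0] → acc 0, east 0, south 0
  cycle 0: PE[2][0] → acc 0, east 0, south 0
  cycle 1: PE[1][0] → acc 21, east 21, south 7
  cycle 1: PE[2][0] → acc 0, east 0, south 0
  cycle 2: PE[1][0] → acc 9, east 9, south 3
  cycle 2: PE[2][0] → acc 35, east 35, south 7
  cycle 3: PE[1][0] → acc 0, east 0, south 0
  cycle 3: PE[2][0] → acc 15, east 15, south 3

register = 3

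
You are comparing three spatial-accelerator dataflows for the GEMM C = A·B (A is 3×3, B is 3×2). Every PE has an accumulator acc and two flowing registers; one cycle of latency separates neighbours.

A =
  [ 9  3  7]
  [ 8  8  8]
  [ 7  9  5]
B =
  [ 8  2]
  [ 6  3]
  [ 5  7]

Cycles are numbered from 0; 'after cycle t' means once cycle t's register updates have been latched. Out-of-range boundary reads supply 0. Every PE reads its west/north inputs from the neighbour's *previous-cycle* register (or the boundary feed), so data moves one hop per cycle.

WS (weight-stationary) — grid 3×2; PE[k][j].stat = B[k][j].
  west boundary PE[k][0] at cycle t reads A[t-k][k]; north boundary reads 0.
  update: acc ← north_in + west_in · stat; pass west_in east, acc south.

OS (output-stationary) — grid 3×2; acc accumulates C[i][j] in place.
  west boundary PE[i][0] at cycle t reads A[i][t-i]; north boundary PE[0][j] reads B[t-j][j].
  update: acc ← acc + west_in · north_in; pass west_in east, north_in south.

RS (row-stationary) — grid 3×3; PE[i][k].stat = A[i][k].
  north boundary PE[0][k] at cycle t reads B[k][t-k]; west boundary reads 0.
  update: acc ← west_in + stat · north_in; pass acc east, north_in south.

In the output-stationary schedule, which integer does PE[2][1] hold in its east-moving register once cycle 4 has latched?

OS 3×2: PE[2][1] cycle-by-cycle (with neighbour feeds):
  [0] (1,1) acc=0 (h:0 v:0)
  [0] (2,0) acc=0 (h:0 v:0)
  [0] (2,1) acc=0 (h:0 v:0)
  [1] (1,1) acc=0 (h:0 v:0)
  [1] (2,0) acc=0 (h:0 v:0)
  [1] (2,1) acc=0 (h:0 v:0)
  [2] (1,1) acc=16 (h:8 v:2)
  [2] (2,0) acc=56 (h:7 v:8)
  [2] (2,1) acc=0 (h:0 v:0)
  [3] (1,1) acc=40 (h:8 v:3)
  [3] (2,0) acc=110 (h:9 v:6)
  [3] (2,1) acc=14 (h:7 v:2)
  [4] (1,1) acc=96 (h:8 v:7)
  [4] (2,0) acc=135 (h:5 v:5)
  [4] (2,1) acc=41 (h:9 v:3)

register = 9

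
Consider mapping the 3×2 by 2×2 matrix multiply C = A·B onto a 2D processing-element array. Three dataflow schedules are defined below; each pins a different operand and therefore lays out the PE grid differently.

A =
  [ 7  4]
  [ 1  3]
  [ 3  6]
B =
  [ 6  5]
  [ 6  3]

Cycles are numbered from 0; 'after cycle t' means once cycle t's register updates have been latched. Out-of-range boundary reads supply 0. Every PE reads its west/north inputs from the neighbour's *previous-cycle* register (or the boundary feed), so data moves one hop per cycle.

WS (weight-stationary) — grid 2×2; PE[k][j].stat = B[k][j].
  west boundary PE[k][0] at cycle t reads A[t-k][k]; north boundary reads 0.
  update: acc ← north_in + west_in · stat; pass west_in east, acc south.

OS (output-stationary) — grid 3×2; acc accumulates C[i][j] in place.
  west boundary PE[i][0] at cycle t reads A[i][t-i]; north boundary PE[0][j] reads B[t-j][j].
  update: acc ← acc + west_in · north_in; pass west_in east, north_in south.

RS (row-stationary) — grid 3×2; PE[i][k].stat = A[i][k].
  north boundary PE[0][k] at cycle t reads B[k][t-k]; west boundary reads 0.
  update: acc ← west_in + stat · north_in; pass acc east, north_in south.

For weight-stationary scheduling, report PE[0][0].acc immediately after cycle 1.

Tracing WS — 2×2 array, target PE[0][0]:
  c0 r0c0: 42 / 7 / 42
  c1 r0c0: 6 / 1 / 6

PE[0][0].acc = 6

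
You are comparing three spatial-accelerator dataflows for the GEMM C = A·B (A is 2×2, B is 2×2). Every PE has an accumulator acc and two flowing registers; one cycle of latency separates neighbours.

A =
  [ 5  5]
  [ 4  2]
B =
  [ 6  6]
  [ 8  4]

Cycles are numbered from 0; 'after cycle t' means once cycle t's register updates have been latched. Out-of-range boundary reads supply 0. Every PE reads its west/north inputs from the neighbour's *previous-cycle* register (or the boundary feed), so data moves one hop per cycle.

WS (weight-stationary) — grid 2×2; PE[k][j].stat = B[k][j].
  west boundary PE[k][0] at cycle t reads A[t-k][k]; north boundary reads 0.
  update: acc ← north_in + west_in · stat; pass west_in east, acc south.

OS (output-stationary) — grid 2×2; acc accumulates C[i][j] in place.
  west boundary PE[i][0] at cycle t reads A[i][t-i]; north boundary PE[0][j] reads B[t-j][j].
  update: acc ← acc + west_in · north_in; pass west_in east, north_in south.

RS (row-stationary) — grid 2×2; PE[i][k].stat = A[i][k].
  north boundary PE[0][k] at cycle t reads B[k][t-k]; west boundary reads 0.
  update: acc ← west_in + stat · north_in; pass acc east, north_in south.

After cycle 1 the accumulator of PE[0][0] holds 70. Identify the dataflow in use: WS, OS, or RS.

WS (2×2 grid), PE[0][0]:
  0: (0,0).acc=30  regs=<5,30>
  1: (0,0).acc=24  regs=<4,24>
OS (2×2 grid), PE[0][0]:
  0: (0,0).acc=30  regs=<5,6>
  1: (0,0).acc=70  regs=<5,8>
RS (2×2 grid), PE[0][0]:
  0: (0,0).acc=30  regs=<30,6>
  1: (0,0).acc=30  regs=<30,6>

dataflow = OS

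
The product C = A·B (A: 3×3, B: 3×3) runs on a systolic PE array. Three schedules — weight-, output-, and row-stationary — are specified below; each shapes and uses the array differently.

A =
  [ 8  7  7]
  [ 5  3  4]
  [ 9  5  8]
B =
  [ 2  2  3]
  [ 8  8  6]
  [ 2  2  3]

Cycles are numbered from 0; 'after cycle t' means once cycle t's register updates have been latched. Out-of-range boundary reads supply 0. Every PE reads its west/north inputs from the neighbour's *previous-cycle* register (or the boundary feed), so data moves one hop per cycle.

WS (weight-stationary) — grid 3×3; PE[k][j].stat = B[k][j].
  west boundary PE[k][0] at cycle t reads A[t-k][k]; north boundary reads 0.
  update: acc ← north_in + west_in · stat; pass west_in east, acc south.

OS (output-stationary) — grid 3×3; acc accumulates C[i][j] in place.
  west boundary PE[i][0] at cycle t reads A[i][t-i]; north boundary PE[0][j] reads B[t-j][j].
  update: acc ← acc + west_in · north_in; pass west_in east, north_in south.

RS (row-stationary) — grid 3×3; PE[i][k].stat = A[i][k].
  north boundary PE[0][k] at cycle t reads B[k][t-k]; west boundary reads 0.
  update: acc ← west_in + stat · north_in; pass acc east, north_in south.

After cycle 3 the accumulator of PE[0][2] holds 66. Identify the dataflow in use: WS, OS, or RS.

dataflow = OS

WS [3×3] PE[0][2] across cycles:
  cycle 0: PE[0][2] → acc 0, east 0, south 0
  cycle 1: PE[0][2] → acc 0, east 0, south 0
  cycle 2: PE[0][2] → acc 24, east 8, south 24
  cycle 3: PE[0][2] → acc 15, east 5, south 15
OS [3×3] PE[0][2] across cycles:
  cycle 0: PE[0][2] → acc 0, east 0, south 0
  cycle 1: PE[0][2] → acc 0, east 0, south 0
  cycle 2: PE[0][2] → acc 24, east 8, south 3
  cycle 3: PE[0][2] → acc 66, east 7, south 6
RS [3×3] PE[0][2] across cycles:
  cycle 0: PE[0][2] → acc 0, east 0, south 0
  cycle 1: PE[0][2] → acc 0, east 0, south 0
  cycle 2: PE[0][2] → acc 86, east 86, south 2
  cycle 3: PE[0][2] → acc 86, east 86, south 2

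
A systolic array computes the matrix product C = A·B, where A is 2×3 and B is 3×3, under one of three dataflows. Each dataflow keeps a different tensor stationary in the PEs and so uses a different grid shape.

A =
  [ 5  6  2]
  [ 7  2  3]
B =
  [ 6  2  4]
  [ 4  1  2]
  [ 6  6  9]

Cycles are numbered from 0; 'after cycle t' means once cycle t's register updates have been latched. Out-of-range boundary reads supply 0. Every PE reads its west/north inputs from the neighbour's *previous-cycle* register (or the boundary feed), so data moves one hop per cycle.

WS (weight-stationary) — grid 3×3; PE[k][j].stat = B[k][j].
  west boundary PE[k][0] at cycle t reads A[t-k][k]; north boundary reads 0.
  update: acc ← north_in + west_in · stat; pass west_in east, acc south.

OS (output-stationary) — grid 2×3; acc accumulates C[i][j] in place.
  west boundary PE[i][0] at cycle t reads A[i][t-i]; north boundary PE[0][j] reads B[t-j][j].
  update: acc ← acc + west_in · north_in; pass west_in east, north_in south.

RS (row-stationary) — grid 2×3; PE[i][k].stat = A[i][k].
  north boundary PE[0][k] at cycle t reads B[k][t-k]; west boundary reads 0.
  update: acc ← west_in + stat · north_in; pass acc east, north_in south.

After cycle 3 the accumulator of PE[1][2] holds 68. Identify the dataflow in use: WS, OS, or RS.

dataflow = RS

Under WS (3×3), PE[1][2]:
  c0 r1c2: 0 / 0 / 0
  c1 r1c2: 0 / 0 / 0
  c2 r1c2: 0 / 0 / 0
  c3 r1c2: 32 / 6 / 32
Under OS (2×3), PE[1][2]:
  c0 r1c2: 0 / 0 / 0
  c1 r1c2: 0 / 0 / 0
  c2 r1c2: 0 / 0 / 0
  c3 r1c2: 28 / 7 / 4
Under RS (2×3), PE[1][2]:
  c0 r1c2: 0 / 0 / 0
  c1 r1c2: 0 / 0 / 0
  c2 r1c2: 0 / 0 / 0
  c3 r1c2: 68 / 68 / 6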